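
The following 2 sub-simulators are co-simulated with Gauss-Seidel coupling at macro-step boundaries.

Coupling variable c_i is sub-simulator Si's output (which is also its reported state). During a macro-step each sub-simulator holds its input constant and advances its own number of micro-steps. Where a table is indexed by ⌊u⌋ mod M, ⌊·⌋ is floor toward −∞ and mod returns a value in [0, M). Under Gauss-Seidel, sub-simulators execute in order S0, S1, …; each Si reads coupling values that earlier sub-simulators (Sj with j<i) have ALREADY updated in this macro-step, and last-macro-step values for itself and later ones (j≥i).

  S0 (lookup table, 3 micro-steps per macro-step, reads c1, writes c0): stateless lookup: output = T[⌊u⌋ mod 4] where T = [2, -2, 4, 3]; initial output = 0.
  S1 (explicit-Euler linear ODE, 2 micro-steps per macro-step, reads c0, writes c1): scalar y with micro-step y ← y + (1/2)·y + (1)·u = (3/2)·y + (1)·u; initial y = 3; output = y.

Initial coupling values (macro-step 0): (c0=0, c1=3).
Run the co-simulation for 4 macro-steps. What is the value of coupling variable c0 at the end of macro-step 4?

c0 at macro-step 4 = 2

macro 1: S0 reads c1=3 → after 3×micro: 3; S1 reads c0=3 → after 2×micro: 57/4 ⇒ (c0=3, c1=57/4)
macro 2: S0 reads c1=57/4 → after 3×micro: 4; S1 reads c0=4 → after 2×micro: 673/16 ⇒ (c0=4, c1=673/16)
macro 3: S0 reads c1=673/16 → after 3×micro: 4; S1 reads c0=4 → after 2×micro: 6697/64 ⇒ (c0=4, c1=6697/64)
macro 4: S0 reads c1=6697/64 → after 3×micro: 2; S1 reads c0=2 → after 2×micro: 61553/256 ⇒ (c0=2, c1=61553/256)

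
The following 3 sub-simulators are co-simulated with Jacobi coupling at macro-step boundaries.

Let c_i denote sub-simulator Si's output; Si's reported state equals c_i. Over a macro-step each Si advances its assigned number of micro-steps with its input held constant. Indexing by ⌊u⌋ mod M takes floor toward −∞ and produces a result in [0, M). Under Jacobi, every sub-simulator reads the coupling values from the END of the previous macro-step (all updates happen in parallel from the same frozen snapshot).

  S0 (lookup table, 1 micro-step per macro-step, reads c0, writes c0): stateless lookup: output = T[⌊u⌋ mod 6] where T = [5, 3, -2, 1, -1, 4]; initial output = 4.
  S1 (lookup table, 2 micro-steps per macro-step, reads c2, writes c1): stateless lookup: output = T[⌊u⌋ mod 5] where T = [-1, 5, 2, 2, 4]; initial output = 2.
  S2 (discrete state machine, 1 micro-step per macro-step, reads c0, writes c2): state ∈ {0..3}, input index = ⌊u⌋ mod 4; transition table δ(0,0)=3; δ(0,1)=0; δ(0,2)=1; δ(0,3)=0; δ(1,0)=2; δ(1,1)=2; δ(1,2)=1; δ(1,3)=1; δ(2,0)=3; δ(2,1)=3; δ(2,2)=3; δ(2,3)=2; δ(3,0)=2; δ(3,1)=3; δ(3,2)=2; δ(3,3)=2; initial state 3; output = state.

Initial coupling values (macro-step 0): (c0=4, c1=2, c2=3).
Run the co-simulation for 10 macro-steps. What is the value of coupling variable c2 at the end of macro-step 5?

macro 1: S0 reads c0=4 → after 1×micro: -1; S1 reads c2=3 → after 2×micro: 2; S2 reads c0=4 → after 1×micro: 2 ⇒ (c0=-1, c1=2, c2=2)
macro 2: S0 reads c0=-1 → after 1×micro: 4; S1 reads c2=2 → after 2×micro: 2; S2 reads c0=-1 → after 1×micro: 2 ⇒ (c0=4, c1=2, c2=2)
macro 3: S0 reads c0=4 → after 1×micro: -1; S1 reads c2=2 → after 2×micro: 2; S2 reads c0=4 → after 1×micro: 3 ⇒ (c0=-1, c1=2, c2=3)
macro 4: S0 reads c0=-1 → after 1×micro: 4; S1 reads c2=3 → after 2×micro: 2; S2 reads c0=-1 → after 1×micro: 2 ⇒ (c0=4, c1=2, c2=2)
macro 5: S0 reads c0=4 → after 1×micro: -1; S1 reads c2=2 → after 2×micro: 2; S2 reads c0=4 → after 1×micro: 3 ⇒ (c0=-1, c1=2, c2=3)
macro 6: S0 reads c0=-1 → after 1×micro: 4; S1 reads c2=3 → after 2×micro: 2; S2 reads c0=-1 → after 1×micro: 2 ⇒ (c0=4, c1=2, c2=2)
macro 7: S0 reads c0=4 → after 1×micro: -1; S1 reads c2=2 → after 2×micro: 2; S2 reads c0=4 → after 1×micro: 3 ⇒ (c0=-1, c1=2, c2=3)
macro 8: S0 reads c0=-1 → after 1×micro: 4; S1 reads c2=3 → after 2×micro: 2; S2 reads c0=-1 → after 1×micro: 2 ⇒ (c0=4, c1=2, c2=2)
macro 9: S0 reads c0=4 → after 1×micro: -1; S1 reads c2=2 → after 2×micro: 2; S2 reads c0=4 → after 1×micro: 3 ⇒ (c0=-1, c1=2, c2=3)
macro 10: S0 reads c0=-1 → after 1×micro: 4; S1 reads c2=3 → after 2×micro: 2; S2 reads c0=-1 → after 1×micro: 2 ⇒ (c0=4, c1=2, c2=2)

c2 at macro-step 5 = 3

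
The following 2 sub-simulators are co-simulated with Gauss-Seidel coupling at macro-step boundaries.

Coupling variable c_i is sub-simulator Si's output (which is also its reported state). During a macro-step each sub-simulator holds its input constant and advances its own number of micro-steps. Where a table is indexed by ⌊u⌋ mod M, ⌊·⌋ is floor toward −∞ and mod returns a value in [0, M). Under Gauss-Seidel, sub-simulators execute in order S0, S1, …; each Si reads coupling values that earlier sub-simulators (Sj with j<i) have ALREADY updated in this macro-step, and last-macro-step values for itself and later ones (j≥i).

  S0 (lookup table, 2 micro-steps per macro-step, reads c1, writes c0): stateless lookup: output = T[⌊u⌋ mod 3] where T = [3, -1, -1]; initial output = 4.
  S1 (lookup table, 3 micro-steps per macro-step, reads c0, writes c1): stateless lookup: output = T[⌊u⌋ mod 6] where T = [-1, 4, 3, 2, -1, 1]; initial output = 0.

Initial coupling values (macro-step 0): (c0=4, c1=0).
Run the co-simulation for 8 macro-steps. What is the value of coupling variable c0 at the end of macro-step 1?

macro 1: S0 reads c1=0 → after 2×micro: 3; S1 reads c0=3 → after 3×micro: 2 ⇒ (c0=3, c1=2)
macro 2: S0 reads c1=2 → after 2×micro: -1; S1 reads c0=-1 → after 3×micro: 1 ⇒ (c0=-1, c1=1)
macro 3: S0 reads c1=1 → after 2×micro: -1; S1 reads c0=-1 → after 3×micro: 1 ⇒ (c0=-1, c1=1)
macro 4: S0 reads c1=1 → after 2×micro: -1; S1 reads c0=-1 → after 3×micro: 1 ⇒ (c0=-1, c1=1)
macro 5: S0 reads c1=1 → after 2×micro: -1; S1 reads c0=-1 → after 3×micro: 1 ⇒ (c0=-1, c1=1)
macro 6: S0 reads c1=1 → after 2×micro: -1; S1 reads c0=-1 → after 3×micro: 1 ⇒ (c0=-1, c1=1)
macro 7: S0 reads c1=1 → after 2×micro: -1; S1 reads c0=-1 → after 3×micro: 1 ⇒ (c0=-1, c1=1)
macro 8: S0 reads c1=1 → after 2×micro: -1; S1 reads c0=-1 → after 3×micro: 1 ⇒ (c0=-1, c1=1)

c0 at macro-step 1 = 3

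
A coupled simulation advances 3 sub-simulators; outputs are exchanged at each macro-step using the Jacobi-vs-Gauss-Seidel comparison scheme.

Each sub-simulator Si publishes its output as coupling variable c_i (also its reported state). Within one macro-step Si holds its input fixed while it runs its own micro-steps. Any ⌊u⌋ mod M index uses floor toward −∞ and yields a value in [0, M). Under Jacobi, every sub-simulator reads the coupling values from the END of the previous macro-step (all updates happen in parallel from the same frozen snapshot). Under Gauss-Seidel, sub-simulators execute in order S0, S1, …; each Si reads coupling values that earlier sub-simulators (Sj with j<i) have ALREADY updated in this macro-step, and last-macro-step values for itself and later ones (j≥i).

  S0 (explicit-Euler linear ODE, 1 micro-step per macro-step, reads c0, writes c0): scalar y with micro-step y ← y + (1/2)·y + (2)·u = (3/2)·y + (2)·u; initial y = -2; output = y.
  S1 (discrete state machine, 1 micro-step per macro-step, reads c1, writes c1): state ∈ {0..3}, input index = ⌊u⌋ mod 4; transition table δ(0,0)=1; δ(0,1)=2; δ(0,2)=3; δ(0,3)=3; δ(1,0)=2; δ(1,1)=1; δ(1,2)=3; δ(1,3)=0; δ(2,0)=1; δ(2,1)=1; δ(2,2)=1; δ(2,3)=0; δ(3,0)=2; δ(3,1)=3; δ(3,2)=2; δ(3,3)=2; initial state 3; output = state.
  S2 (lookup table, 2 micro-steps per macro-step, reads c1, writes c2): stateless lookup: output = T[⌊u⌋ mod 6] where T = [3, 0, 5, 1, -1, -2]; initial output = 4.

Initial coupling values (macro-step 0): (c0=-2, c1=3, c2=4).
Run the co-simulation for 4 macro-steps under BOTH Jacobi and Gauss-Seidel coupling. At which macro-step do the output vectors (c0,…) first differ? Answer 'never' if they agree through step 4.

[Jacobi] macro 1: S0 reads c0=-2 → after 1×micro: -7; S1 reads c1=3 → after 1×micro: 2; S2 reads c1=3 → after 2×micro: 1 ⇒ (c0=-7, c1=2, c2=1)
[Jacobi] macro 2: S0 reads c0=-7 → after 1×micro: -49/2; S1 reads c1=2 → after 1×micro: 1; S2 reads c1=2 → after 2×micro: 5 ⇒ (c0=-49/2, c1=1, c2=5)
[Jacobi] macro 3: S0 reads c0=-49/2 → after 1×micro: -343/4; S1 reads c1=1 → after 1×micro: 1; S2 reads c1=1 → after 2×micro: 0 ⇒ (c0=-343/4, c1=1, c2=0)
[Jacobi] macro 4: S0 reads c0=-343/4 → after 1×micro: -2401/8; S1 reads c1=1 → after 1×micro: 1; S2 reads c1=1 → after 2×micro: 0 ⇒ (c0=-2401/8, c1=1, c2=0)
[Gauss-Seidel] macro 1: S0 reads c0=-2 → after 1×micro: -7; S1 reads c1=3 → after 1×micro: 2; S2 reads c1=2 → after 2×micro: 5 ⇒ (c0=-7, c1=2, c2=5)
[Gauss-Seidel] macro 2: S0 reads c0=-7 → after 1×micro: -49/2; S1 reads c1=2 → after 1×micro: 1; S2 reads c1=1 → after 2×micro: 0 ⇒ (c0=-49/2, c1=1, c2=0)
[Gauss-Seidel] macro 3: S0 reads c0=-49/2 → after 1×micro: -343/4; S1 reads c1=1 → after 1×micro: 1; S2 reads c1=1 → after 2×micro: 0 ⇒ (c0=-343/4, c1=1, c2=0)
[Gauss-Seidel] macro 4: S0 reads c0=-343/4 → after 1×micro: -2401/8; S1 reads c1=1 → after 1×micro: 1; S2 reads c1=1 → after 2×micro: 0 ⇒ (c0=-2401/8, c1=1, c2=0)

first divergence at macro-step: 1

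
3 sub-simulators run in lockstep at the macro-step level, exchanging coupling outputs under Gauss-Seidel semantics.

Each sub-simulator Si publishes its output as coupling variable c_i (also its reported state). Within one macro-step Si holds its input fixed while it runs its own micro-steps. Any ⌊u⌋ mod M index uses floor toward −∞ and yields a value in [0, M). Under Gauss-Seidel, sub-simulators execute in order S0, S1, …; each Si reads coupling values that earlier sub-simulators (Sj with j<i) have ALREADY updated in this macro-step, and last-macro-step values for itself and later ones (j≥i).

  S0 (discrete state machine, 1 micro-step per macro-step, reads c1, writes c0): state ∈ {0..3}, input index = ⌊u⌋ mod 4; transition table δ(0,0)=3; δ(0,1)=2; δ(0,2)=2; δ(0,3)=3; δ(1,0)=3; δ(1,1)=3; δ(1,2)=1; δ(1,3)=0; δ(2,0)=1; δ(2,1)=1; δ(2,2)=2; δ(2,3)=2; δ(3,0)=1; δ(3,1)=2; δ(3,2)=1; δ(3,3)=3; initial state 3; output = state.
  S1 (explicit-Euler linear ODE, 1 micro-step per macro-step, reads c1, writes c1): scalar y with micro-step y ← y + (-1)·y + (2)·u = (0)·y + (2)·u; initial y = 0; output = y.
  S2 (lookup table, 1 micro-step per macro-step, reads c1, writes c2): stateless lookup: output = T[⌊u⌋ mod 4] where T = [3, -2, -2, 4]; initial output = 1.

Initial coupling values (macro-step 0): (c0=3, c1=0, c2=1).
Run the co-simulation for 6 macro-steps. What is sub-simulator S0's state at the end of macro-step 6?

S0 state at macro-step 6 = 3

macro 1: S0 reads c1=0 → after 1×micro: 1; S1 reads c1=0 → after 1×micro: 0; S2 reads c1=0 → after 1×micro: 3 ⇒ (c0=1, c1=0, c2=3)
macro 2: S0 reads c1=0 → after 1×micro: 3; S1 reads c1=0 → after 1×micro: 0; S2 reads c1=0 → after 1×micro: 3 ⇒ (c0=3, c1=0, c2=3)
macro 3: S0 reads c1=0 → after 1×micro: 1; S1 reads c1=0 → after 1×micro: 0; S2 reads c1=0 → after 1×micro: 3 ⇒ (c0=1, c1=0, c2=3)
macro 4: S0 reads c1=0 → after 1×micro: 3; S1 reads c1=0 → after 1×micro: 0; S2 reads c1=0 → after 1×micro: 3 ⇒ (c0=3, c1=0, c2=3)
macro 5: S0 reads c1=0 → after 1×micro: 1; S1 reads c1=0 → after 1×micro: 0; S2 reads c1=0 → after 1×micro: 3 ⇒ (c0=1, c1=0, c2=3)
macro 6: S0 reads c1=0 → after 1×micro: 3; S1 reads c1=0 → after 1×micro: 0; S2 reads c1=0 → after 1×micro: 3 ⇒ (c0=3, c1=0, c2=3)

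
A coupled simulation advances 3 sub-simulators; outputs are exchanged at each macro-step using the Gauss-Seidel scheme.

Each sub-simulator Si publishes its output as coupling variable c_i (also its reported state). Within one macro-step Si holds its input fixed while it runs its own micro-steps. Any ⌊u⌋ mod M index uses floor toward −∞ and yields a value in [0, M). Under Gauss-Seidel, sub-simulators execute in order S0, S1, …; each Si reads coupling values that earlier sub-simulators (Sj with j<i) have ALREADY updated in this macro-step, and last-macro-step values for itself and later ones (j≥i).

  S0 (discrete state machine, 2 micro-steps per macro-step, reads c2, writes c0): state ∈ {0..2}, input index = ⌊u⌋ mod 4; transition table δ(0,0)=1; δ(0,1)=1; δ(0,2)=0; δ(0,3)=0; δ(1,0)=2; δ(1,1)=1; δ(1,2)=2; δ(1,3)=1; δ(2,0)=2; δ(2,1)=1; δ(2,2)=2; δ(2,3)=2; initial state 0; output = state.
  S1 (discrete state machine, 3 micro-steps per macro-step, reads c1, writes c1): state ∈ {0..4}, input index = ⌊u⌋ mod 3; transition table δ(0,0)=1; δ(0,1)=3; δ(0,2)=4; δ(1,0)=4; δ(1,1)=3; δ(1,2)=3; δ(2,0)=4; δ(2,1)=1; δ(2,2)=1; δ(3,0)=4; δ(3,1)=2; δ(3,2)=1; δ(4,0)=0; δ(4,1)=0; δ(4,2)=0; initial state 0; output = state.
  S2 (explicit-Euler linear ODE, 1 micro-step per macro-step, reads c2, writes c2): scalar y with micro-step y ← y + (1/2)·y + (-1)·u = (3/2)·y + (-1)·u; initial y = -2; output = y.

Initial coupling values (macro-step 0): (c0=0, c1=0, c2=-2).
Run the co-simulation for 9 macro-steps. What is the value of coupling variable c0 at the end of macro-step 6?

macro 1: S0 reads c2=-2 → after 2×micro: 0; S1 reads c1=0 → after 3×micro: 0; S2 reads c2=-2 → after 1×micro: -1 ⇒ (c0=0, c1=0, c2=-1)
macro 2: S0 reads c2=-1 → after 2×micro: 0; S1 reads c1=0 → after 3×micro: 0; S2 reads c2=-1 → after 1×micro: -1/2 ⇒ (c0=0, c1=0, c2=-1/2)
macro 3: S0 reads c2=-1/2 → after 2×micro: 0; S1 reads c1=0 → after 3×micro: 0; S2 reads c2=-1/2 → after 1×micro: -1/4 ⇒ (c0=0, c1=0, c2=-1/4)
macro 4: S0 reads c2=-1/4 → after 2×micro: 0; S1 reads c1=0 → after 3×micro: 0; S2 reads c2=-1/4 → after 1×micro: -1/8 ⇒ (c0=0, c1=0, c2=-1/8)
macro 5: S0 reads c2=-1/8 → after 2×micro: 0; S1 reads c1=0 → after 3×micro: 0; S2 reads c2=-1/8 → after 1×micro: -1/16 ⇒ (c0=0, c1=0, c2=-1/16)
macro 6: S0 reads c2=-1/16 → after 2×micro: 0; S1 reads c1=0 → after 3×micro: 0; S2 reads c2=-1/16 → after 1×micro: -1/32 ⇒ (c0=0, c1=0, c2=-1/32)
macro 7: S0 reads c2=-1/32 → after 2×micro: 0; S1 reads c1=0 → after 3×micro: 0; S2 reads c2=-1/32 → after 1×micro: -1/64 ⇒ (c0=0, c1=0, c2=-1/64)
macro 8: S0 reads c2=-1/64 → after 2×micro: 0; S1 reads c1=0 → after 3×micro: 0; S2 reads c2=-1/64 → after 1×micro: -1/128 ⇒ (c0=0, c1=0, c2=-1/128)
macro 9: S0 reads c2=-1/128 → after 2×micro: 0; S1 reads c1=0 → after 3×micro: 0; S2 reads c2=-1/128 → after 1×micro: -1/256 ⇒ (c0=0, c1=0, c2=-1/256)

c0 at macro-step 6 = 0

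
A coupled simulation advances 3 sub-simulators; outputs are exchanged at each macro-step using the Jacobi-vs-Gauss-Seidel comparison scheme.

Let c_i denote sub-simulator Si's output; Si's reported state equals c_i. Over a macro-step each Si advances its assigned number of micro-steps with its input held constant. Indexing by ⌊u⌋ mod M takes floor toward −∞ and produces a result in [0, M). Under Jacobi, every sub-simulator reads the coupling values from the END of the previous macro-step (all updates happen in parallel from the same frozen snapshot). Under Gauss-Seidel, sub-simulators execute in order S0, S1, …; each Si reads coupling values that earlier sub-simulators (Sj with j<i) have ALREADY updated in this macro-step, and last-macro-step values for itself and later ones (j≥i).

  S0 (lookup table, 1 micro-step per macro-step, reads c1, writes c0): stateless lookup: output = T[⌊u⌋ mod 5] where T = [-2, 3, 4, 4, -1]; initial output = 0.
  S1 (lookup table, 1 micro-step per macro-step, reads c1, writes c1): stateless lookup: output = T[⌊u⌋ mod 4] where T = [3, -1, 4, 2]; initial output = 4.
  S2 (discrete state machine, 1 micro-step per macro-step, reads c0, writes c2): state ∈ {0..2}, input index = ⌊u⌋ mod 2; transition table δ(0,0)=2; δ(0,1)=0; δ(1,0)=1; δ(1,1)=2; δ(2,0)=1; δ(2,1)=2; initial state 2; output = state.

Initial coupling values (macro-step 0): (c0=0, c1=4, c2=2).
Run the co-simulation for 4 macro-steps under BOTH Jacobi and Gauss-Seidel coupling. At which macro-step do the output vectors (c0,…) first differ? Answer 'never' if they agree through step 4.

first divergence at macro-step: 1

[Jacobi] macro 1: S0 reads c1=4 → after 1×micro: -1; S1 reads c1=4 → after 1×micro: 3; S2 reads c0=0 → after 1×micro: 1 ⇒ (c0=-1, c1=3, c2=1)
[Jacobi] macro 2: S0 reads c1=3 → after 1×micro: 4; S1 reads c1=3 → after 1×micro: 2; S2 reads c0=-1 → after 1×micro: 2 ⇒ (c0=4, c1=2, c2=2)
[Jacobi] macro 3: S0 reads c1=2 → after 1×micro: 4; S1 reads c1=2 → after 1×micro: 4; S2 reads c0=4 → after 1×micro: 1 ⇒ (c0=4, c1=4, c2=1)
[Jacobi] macro 4: S0 reads c1=4 → after 1×micro: -1; S1 reads c1=4 → after 1×micro: 3; S2 reads c0=4 → after 1×micro: 1 ⇒ (c0=-1, c1=3, c2=1)
[Gauss-Seidel] macro 1: S0 reads c1=4 → after 1×micro: -1; S1 reads c1=4 → after 1×micro: 3; S2 reads c0=-1 → after 1×micro: 2 ⇒ (c0=-1, c1=3, c2=2)
[Gauss-Seidel] macro 2: S0 reads c1=3 → after 1×micro: 4; S1 reads c1=3 → after 1×micro: 2; S2 reads c0=4 → after 1×micro: 1 ⇒ (c0=4, c1=2, c2=1)
[Gauss-Seidel] macro 3: S0 reads c1=2 → after 1×micro: 4; S1 reads c1=2 → after 1×micro: 4; S2 reads c0=4 → after 1×micro: 1 ⇒ (c0=4, c1=4, c2=1)
[Gauss-Seidel] macro 4: S0 reads c1=4 → after 1×micro: -1; S1 reads c1=4 → after 1×micro: 3; S2 reads c0=-1 → after 1×micro: 2 ⇒ (c0=-1, c1=3, c2=2)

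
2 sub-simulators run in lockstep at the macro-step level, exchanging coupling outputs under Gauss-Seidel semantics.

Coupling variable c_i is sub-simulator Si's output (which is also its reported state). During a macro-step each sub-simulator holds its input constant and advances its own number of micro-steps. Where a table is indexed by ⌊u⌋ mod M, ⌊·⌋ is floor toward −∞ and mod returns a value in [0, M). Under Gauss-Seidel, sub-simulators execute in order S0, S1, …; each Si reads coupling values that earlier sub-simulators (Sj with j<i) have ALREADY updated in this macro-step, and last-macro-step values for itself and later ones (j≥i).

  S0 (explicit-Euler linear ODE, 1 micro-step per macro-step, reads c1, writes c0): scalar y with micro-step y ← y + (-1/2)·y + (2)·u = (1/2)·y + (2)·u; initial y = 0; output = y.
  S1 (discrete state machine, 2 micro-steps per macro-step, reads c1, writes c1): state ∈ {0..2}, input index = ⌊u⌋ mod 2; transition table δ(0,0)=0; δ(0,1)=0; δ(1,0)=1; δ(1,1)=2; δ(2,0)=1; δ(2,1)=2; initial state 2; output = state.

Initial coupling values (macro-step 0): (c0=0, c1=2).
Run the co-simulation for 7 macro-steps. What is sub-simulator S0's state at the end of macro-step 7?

S0 state at macro-step 7 = 53/8

macro 1: S0 reads c1=2 → after 1×micro: 4; S1 reads c1=2 → after 2×micro: 1 ⇒ (c0=4, c1=1)
macro 2: S0 reads c1=1 → after 1×micro: 4; S1 reads c1=1 → after 2×micro: 2 ⇒ (c0=4, c1=2)
macro 3: S0 reads c1=2 → after 1×micro: 6; S1 reads c1=2 → after 2×micro: 1 ⇒ (c0=6, c1=1)
macro 4: S0 reads c1=1 → after 1×micro: 5; S1 reads c1=1 → after 2×micro: 2 ⇒ (c0=5, c1=2)
macro 5: S0 reads c1=2 → after 1×micro: 13/2; S1 reads c1=2 → after 2×micro: 1 ⇒ (c0=13/2, c1=1)
macro 6: S0 reads c1=1 → after 1×micro: 21/4; S1 reads c1=1 → after 2×micro: 2 ⇒ (c0=21/4, c1=2)
macro 7: S0 reads c1=2 → after 1×micro: 53/8; S1 reads c1=2 → after 2×micro: 1 ⇒ (c0=53/8, c1=1)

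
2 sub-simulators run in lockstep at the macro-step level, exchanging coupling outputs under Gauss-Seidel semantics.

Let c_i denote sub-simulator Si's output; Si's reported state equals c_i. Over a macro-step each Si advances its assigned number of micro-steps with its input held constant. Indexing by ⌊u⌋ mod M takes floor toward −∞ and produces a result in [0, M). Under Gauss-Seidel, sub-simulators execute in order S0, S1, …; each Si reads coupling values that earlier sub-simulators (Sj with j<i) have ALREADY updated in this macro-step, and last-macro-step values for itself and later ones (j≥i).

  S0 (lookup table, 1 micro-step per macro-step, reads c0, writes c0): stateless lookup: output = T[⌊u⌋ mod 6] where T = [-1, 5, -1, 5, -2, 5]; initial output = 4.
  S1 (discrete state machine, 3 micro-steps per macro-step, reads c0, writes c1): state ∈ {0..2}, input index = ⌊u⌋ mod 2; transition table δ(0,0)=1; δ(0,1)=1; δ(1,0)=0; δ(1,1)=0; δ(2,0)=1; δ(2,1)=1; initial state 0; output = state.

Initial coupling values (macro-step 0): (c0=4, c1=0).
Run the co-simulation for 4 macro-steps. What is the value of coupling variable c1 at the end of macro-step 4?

macro 1: S0 reads c0=4 → after 1×micro: -2; S1 reads c0=-2 → after 3×micro: 1 ⇒ (c0=-2, c1=1)
macro 2: S0 reads c0=-2 → after 1×micro: -2; S1 reads c0=-2 → after 3×micro: 0 ⇒ (c0=-2, c1=0)
macro 3: S0 reads c0=-2 → after 1×micro: -2; S1 reads c0=-2 → after 3×micro: 1 ⇒ (c0=-2, c1=1)
macro 4: S0 reads c0=-2 → after 1×micro: -2; S1 reads c0=-2 → after 3×micro: 0 ⇒ (c0=-2, c1=0)

c1 at macro-step 4 = 0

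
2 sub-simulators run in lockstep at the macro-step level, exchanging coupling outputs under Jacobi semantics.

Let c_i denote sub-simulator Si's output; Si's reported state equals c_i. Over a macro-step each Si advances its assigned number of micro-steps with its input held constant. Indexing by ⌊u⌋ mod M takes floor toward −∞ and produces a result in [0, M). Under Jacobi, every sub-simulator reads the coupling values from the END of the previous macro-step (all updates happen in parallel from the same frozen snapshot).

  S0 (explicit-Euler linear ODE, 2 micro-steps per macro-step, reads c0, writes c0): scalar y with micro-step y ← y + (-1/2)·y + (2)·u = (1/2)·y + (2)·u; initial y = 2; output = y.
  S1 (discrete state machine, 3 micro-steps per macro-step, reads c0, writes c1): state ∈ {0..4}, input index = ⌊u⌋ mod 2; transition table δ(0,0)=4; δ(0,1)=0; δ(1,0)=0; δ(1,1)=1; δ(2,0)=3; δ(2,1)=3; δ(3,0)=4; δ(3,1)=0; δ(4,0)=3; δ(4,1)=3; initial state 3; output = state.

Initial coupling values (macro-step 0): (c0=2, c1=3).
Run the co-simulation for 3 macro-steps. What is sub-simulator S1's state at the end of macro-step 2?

macro 1: S0 reads c0=2 → after 2×micro: 13/2; S1 reads c0=2 → after 3×micro: 4 ⇒ (c0=13/2, c1=4)
macro 2: S0 reads c0=13/2 → after 2×micro: 169/8; S1 reads c0=13/2 → after 3×micro: 3 ⇒ (c0=169/8, c1=3)
macro 3: S0 reads c0=169/8 → after 2×micro: 2197/32; S1 reads c0=169/8 → after 3×micro: 0 ⇒ (c0=2197/32, c1=0)

S1 state at macro-step 2 = 3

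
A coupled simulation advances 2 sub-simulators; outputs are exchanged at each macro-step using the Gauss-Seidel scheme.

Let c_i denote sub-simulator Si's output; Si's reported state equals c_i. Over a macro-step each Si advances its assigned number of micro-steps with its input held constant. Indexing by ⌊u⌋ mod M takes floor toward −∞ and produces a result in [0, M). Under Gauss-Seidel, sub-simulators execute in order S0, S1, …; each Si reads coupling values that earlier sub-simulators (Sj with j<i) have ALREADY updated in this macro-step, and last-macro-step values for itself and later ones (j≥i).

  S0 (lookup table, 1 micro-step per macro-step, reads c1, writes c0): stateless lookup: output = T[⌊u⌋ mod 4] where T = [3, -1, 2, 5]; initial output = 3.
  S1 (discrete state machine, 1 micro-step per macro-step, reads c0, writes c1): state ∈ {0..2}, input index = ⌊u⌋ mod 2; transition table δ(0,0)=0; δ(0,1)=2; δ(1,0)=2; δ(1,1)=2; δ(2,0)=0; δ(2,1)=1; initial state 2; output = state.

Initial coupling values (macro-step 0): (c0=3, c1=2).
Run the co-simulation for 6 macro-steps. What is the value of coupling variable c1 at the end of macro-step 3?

macro 1: S0 reads c1=2 → after 1×micro: 2; S1 reads c0=2 → after 1×micro: 0 ⇒ (c0=2, c1=0)
macro 2: S0 reads c1=0 → after 1×micro: 3; S1 reads c0=3 → after 1×micro: 2 ⇒ (c0=3, c1=2)
macro 3: S0 reads c1=2 → after 1×micro: 2; S1 reads c0=2 → after 1×micro: 0 ⇒ (c0=2, c1=0)
macro 4: S0 reads c1=0 → after 1×micro: 3; S1 reads c0=3 → after 1×micro: 2 ⇒ (c0=3, c1=2)
macro 5: S0 reads c1=2 → after 1×micro: 2; S1 reads c0=2 → after 1×micro: 0 ⇒ (c0=2, c1=0)
macro 6: S0 reads c1=0 → after 1×micro: 3; S1 reads c0=3 → after 1×micro: 2 ⇒ (c0=3, c1=2)

c1 at macro-step 3 = 0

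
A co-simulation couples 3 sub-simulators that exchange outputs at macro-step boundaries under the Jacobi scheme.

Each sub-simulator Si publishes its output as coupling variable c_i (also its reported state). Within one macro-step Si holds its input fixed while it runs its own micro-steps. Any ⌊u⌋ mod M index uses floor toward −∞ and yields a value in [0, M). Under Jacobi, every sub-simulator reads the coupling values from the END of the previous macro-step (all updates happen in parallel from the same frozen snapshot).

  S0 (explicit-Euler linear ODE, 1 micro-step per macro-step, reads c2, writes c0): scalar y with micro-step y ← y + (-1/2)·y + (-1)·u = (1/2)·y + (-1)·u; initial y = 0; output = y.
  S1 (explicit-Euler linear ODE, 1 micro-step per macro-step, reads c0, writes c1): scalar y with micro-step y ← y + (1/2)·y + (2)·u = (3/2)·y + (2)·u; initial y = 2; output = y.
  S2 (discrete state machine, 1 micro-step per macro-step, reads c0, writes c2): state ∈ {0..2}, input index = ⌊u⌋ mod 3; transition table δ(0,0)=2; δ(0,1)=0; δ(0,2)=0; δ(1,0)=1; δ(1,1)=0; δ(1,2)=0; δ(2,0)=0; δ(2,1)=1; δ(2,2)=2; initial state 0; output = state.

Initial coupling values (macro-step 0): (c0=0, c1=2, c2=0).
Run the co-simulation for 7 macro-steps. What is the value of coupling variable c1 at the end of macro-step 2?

macro 1: S0 reads c2=0 → after 1×micro: 0; S1 reads c0=0 → after 1×micro: 3; S2 reads c0=0 → after 1×micro: 2 ⇒ (c0=0, c1=3, c2=2)
macro 2: S0 reads c2=2 → after 1×micro: -2; S1 reads c0=0 → after 1×micro: 9/2; S2 reads c0=0 → after 1×micro: 0 ⇒ (c0=-2, c1=9/2, c2=0)
macro 3: S0 reads c2=0 → after 1×micro: -1; S1 reads c0=-2 → after 1×micro: 11/4; S2 reads c0=-2 → after 1×micro: 0 ⇒ (c0=-1, c1=11/4, c2=0)
macro 4: S0 reads c2=0 → after 1×micro: -1/2; S1 reads c0=-1 → after 1×micro: 17/8; S2 reads c0=-1 → after 1×micro: 0 ⇒ (c0=-1/2, c1=17/8, c2=0)
macro 5: S0 reads c2=0 → after 1×micro: -1/4; S1 reads c0=-1/2 → after 1×micro: 35/16; S2 reads c0=-1/2 → after 1×micro: 0 ⇒ (c0=-1/4, c1=35/16, c2=0)
macro 6: S0 reads c2=0 → after 1×micro: -1/8; S1 reads c0=-1/4 → after 1×micro: 89/32; S2 reads c0=-1/4 → after 1×micro: 0 ⇒ (c0=-1/8, c1=89/32, c2=0)
macro 7: S0 reads c2=0 → after 1×micro: -1/16; S1 reads c0=-1/8 → after 1×micro: 251/64; S2 reads c0=-1/8 → after 1×micro: 0 ⇒ (c0=-1/16, c1=251/64, c2=0)

c1 at macro-step 2 = 9/2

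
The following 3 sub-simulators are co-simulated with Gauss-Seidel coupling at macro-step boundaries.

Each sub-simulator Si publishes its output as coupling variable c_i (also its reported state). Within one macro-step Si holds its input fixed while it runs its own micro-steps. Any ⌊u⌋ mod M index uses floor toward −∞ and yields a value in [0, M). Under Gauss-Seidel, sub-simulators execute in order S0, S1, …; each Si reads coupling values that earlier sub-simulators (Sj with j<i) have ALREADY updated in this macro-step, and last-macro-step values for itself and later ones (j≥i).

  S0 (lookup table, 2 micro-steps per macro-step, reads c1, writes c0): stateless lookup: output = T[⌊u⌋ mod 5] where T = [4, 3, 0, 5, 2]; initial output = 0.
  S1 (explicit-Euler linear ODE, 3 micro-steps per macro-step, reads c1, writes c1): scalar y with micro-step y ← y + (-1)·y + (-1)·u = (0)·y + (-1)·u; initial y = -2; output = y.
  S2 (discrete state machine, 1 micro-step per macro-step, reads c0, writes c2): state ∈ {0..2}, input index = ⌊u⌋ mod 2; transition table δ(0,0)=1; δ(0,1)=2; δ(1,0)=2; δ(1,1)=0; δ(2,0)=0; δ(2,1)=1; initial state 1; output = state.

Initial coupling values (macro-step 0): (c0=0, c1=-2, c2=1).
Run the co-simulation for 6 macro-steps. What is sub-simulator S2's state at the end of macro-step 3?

macro 1: S0 reads c1=-2 → after 2×micro: 5; S1 reads c1=-2 → after 3×micro: 2; S2 reads c0=5 → after 1×micro: 0 ⇒ (c0=5, c1=2, c2=0)
macro 2: S0 reads c1=2 → after 2×micro: 0; S1 reads c1=2 → after 3×micro: -2; S2 reads c0=0 → after 1×micro: 1 ⇒ (c0=0, c1=-2, c2=1)
macro 3: S0 reads c1=-2 → after 2×micro: 5; S1 reads c1=-2 → after 3×micro: 2; S2 reads c0=5 → after 1×micro: 0 ⇒ (c0=5, c1=2, c2=0)
macro 4: S0 reads c1=2 → after 2×micro: 0; S1 reads c1=2 → after 3×micro: -2; S2 reads c0=0 → after 1×micro: 1 ⇒ (c0=0, c1=-2, c2=1)
macro 5: S0 reads c1=-2 → after 2×micro: 5; S1 reads c1=-2 → after 3×micro: 2; S2 reads c0=5 → after 1×micro: 0 ⇒ (c0=5, c1=2, c2=0)
macro 6: S0 reads c1=2 → after 2×micro: 0; S1 reads c1=2 → after 3×micro: -2; S2 reads c0=0 → after 1×micro: 1 ⇒ (c0=0, c1=-2, c2=1)

S2 state at macro-step 3 = 0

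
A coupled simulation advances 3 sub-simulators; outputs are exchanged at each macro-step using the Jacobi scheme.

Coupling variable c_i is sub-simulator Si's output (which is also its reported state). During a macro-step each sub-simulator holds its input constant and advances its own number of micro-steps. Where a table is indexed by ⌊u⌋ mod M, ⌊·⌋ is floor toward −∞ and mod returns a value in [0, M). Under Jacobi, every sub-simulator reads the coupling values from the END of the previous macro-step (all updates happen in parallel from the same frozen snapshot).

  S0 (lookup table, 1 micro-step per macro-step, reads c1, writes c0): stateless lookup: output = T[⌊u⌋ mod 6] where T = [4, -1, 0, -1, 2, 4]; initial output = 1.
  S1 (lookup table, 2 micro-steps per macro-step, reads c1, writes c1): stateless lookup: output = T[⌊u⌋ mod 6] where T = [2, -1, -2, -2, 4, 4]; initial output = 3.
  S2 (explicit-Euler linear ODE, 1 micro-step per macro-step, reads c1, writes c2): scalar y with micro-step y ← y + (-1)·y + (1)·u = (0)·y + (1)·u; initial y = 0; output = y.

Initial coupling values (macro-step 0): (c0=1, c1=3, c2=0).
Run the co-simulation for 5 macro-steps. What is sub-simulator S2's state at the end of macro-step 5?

S2 state at macro-step 5 = 4

macro 1: S0 reads c1=3 → after 1×micro: -1; S1 reads c1=3 → after 2×micro: -2; S2 reads c1=3 → after 1×micro: 3 ⇒ (c0=-1, c1=-2, c2=3)
macro 2: S0 reads c1=-2 → after 1×micro: 2; S1 reads c1=-2 → after 2×micro: 4; S2 reads c1=-2 → after 1×micro: -2 ⇒ (c0=2, c1=4, c2=-2)
macro 3: S0 reads c1=4 → after 1×micro: 2; S1 reads c1=4 → after 2×micro: 4; S2 reads c1=4 → after 1×micro: 4 ⇒ (c0=2, c1=4, c2=4)
macro 4: S0 reads c1=4 → after 1×micro: 2; S1 reads c1=4 → after 2×micro: 4; S2 reads c1=4 → after 1×micro: 4 ⇒ (c0=2, c1=4, c2=4)
macro 5: S0 reads c1=4 → after 1×micro: 2; S1 reads c1=4 → after 2×micro: 4; S2 reads c1=4 → after 1×micro: 4 ⇒ (c0=2, c1=4, c2=4)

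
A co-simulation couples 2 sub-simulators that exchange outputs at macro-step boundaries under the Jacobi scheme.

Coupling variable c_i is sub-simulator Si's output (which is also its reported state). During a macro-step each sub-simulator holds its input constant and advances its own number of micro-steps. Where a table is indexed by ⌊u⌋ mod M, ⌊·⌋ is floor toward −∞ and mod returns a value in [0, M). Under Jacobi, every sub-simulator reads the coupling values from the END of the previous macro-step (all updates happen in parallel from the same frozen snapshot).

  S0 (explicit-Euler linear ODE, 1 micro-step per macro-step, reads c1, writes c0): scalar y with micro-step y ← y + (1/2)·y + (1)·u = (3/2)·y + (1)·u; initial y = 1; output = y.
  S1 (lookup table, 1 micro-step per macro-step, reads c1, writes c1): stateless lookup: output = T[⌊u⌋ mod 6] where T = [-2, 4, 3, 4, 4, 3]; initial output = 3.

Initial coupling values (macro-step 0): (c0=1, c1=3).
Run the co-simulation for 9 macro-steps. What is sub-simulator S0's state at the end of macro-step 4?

macro 1: S0 reads c1=3 → after 1×micro: 9/2; S1 reads c1=3 → after 1×micro: 4 ⇒ (c0=9/2, c1=4)
macro 2: S0 reads c1=4 → after 1×micro: 43/4; S1 reads c1=4 → after 1×micro: 4 ⇒ (c0=43/4, c1=4)
macro 3: S0 reads c1=4 → after 1×micro: 161/8; S1 reads c1=4 → after 1×micro: 4 ⇒ (c0=161/8, c1=4)
macro 4: S0 reads c1=4 → after 1×micro: 547/16; S1 reads c1=4 → after 1×micro: 4 ⇒ (c0=547/16, c1=4)
macro 5: S0 reads c1=4 → after 1×micro: 1769/32; S1 reads c1=4 → after 1×micro: 4 ⇒ (c0=1769/32, c1=4)
macro 6: S0 reads c1=4 → after 1×micro: 5563/64; S1 reads c1=4 → after 1×micro: 4 ⇒ (c0=5563/64, c1=4)
macro 7: S0 reads c1=4 → after 1×micro: 17201/128; S1 reads c1=4 → after 1×micro: 4 ⇒ (c0=17201/128, c1=4)
macro 8: S0 reads c1=4 → after 1×micro: 52627/256; S1 reads c1=4 → after 1×micro: 4 ⇒ (c0=52627/256, c1=4)
macro 9: S0 reads c1=4 → after 1×micro: 159929/512; S1 reads c1=4 → after 1×micro: 4 ⇒ (c0=159929/512, c1=4)

S0 state at macro-step 4 = 547/16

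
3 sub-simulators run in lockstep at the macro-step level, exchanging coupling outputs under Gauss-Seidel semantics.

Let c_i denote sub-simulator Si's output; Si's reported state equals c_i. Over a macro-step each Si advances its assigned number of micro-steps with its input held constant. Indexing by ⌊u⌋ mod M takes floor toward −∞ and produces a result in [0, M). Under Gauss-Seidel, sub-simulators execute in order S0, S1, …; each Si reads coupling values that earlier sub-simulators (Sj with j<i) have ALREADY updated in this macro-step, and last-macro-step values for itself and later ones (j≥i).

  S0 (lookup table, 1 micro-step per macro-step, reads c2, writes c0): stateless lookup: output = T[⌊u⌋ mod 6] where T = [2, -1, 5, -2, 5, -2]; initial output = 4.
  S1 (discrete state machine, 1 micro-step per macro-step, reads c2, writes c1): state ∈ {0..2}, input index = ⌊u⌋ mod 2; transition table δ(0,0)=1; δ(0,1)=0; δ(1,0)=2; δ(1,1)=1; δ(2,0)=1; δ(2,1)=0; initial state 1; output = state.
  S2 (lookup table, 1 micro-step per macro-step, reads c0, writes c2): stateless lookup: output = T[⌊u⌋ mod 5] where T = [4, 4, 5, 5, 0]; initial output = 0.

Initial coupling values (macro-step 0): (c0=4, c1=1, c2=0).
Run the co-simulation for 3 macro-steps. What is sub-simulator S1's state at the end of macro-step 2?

S1 state at macro-step 2 = 0

macro 1: S0 reads c2=0 → after 1×micro: 2; S1 reads c2=0 → after 1×micro: 2; S2 reads c0=2 → after 1×micro: 5 ⇒ (c0=2, c1=2, c2=5)
macro 2: S0 reads c2=5 → after 1×micro: -2; S1 reads c2=5 → after 1×micro: 0; S2 reads c0=-2 → after 1×micro: 5 ⇒ (c0=-2, c1=0, c2=5)
macro 3: S0 reads c2=5 → after 1×micro: -2; S1 reads c2=5 → after 1×micro: 0; S2 reads c0=-2 → after 1×micro: 5 ⇒ (c0=-2, c1=0, c2=5)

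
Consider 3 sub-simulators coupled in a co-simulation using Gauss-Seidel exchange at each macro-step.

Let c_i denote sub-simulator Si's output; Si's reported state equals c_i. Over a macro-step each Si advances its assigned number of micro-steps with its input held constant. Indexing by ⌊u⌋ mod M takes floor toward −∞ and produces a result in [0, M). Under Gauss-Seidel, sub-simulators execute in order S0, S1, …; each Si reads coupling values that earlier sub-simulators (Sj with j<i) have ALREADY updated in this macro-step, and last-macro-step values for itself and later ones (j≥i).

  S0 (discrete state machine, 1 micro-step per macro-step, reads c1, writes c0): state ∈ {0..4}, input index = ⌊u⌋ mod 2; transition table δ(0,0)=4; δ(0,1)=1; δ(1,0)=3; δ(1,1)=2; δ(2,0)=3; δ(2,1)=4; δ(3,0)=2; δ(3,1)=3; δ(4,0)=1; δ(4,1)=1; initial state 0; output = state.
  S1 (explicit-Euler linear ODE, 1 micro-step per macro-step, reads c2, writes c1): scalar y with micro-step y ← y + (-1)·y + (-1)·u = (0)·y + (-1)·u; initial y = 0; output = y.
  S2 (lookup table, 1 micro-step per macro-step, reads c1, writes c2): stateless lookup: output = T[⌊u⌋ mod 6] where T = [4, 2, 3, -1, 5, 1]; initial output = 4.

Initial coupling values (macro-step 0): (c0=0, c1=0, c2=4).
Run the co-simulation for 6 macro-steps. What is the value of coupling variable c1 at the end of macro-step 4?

macro 1: S0 reads c1=0 → after 1×micro: 4; S1 reads c2=4 → after 1×micro: -4; S2 reads c1=-4 → after 1×micro: 3 ⇒ (c0=4, c1=-4, c2=3)
macro 2: S0 reads c1=-4 → after 1×micro: 1; S1 reads c2=3 → after 1×micro: -3; S2 reads c1=-3 → after 1×micro: -1 ⇒ (c0=1, c1=-3, c2=-1)
macro 3: S0 reads c1=-3 → after 1×micro: 2; S1 reads c2=-1 → after 1×micro: 1; S2 reads c1=1 → after 1×micro: 2 ⇒ (c0=2, c1=1, c2=2)
macro 4: S0 reads c1=1 → after 1×micro: 4; S1 reads c2=2 → after 1×micro: -2; S2 reads c1=-2 → after 1×micro: 5 ⇒ (c0=4, c1=-2, c2=5)
macro 5: S0 reads c1=-2 → after 1×micro: 1; S1 reads c2=5 → after 1×micro: -5; S2 reads c1=-5 → after 1×micro: 2 ⇒ (c0=1, c1=-5, c2=2)
macro 6: S0 reads c1=-5 → after 1×micro: 2; S1 reads c2=2 → after 1×micro: -2; S2 reads c1=-2 → after 1×micro: 5 ⇒ (c0=2, c1=-2, c2=5)

c1 at macro-step 4 = -2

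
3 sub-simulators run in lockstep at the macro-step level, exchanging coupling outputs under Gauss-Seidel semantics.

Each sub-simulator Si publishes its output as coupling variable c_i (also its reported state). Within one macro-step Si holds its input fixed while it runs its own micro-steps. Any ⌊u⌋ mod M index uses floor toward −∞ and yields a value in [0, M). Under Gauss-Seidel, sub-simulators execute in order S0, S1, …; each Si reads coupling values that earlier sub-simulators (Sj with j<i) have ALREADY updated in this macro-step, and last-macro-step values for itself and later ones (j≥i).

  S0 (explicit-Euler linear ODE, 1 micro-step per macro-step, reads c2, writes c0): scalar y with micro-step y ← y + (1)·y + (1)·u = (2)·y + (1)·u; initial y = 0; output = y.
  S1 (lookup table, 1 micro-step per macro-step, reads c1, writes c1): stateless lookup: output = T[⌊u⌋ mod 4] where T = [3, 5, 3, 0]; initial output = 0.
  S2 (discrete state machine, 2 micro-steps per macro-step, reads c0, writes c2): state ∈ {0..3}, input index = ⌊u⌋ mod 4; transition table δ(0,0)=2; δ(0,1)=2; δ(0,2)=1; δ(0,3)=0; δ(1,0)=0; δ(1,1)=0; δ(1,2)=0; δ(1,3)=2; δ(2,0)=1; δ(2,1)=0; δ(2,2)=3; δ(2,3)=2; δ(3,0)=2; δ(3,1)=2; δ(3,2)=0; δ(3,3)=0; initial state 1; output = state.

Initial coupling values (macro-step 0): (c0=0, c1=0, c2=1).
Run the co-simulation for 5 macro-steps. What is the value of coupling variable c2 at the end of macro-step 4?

c2 at macro-step 4 = 2

macro 1: S0 reads c2=1 → after 1×micro: 1; S1 reads c1=0 → after 1×micro: 3; S2 reads c0=1 → after 2×micro: 2 ⇒ (c0=1, c1=3, c2=2)
macro 2: S0 reads c2=2 → after 1×micro: 4; S1 reads c1=3 → after 1×micro: 0; S2 reads c0=4 → after 2×micro: 0 ⇒ (c0=4, c1=0, c2=0)
macro 3: S0 reads c2=0 → after 1×micro: 8; S1 reads c1=0 → after 1×micro: 3; S2 reads c0=8 → after 2×micro: 1 ⇒ (c0=8, c1=3, c2=1)
macro 4: S0 reads c2=1 → after 1×micro: 17; S1 reads c1=3 → after 1×micro: 0; S2 reads c0=17 → after 2×micro: 2 ⇒ (c0=17, c1=0, c2=2)
macro 5: S0 reads c2=2 → after 1×micro: 36; S1 reads c1=0 → after 1×micro: 3; S2 reads c0=36 → after 2×micro: 0 ⇒ (c0=36, c1=3, c2=0)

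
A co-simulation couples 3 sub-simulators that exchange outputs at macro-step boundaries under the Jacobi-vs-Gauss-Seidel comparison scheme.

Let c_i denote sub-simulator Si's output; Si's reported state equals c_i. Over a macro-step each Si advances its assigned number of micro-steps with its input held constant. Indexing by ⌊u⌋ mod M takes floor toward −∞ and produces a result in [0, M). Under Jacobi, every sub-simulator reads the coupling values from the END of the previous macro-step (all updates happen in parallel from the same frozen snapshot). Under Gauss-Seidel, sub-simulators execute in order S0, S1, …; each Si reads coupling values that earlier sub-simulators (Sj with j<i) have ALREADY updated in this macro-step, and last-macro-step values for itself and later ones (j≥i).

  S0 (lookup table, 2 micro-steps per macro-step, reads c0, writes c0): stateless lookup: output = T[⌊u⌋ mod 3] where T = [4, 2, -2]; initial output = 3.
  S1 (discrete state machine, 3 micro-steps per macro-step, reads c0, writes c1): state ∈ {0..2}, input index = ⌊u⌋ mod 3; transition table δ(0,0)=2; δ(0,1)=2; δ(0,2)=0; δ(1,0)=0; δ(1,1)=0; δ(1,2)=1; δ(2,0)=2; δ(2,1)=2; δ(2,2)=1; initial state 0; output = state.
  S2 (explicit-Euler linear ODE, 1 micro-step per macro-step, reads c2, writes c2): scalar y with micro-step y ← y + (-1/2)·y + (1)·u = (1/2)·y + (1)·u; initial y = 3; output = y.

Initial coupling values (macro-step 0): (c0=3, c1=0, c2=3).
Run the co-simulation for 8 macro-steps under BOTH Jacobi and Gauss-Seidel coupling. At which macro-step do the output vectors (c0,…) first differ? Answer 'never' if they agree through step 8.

first divergence at macro-step: 2

[Jacobi] macro 1: S0 reads c0=3 → after 2×micro: 4; S1 reads c0=3 → after 3×micro: 2; S2 reads c2=3 → after 1×micro: 9/2 ⇒ (c0=4, c1=2, c2=9/2)
[Jacobi] macro 2: S0 reads c0=4 → after 2×micro: 2; S1 reads c0=4 → after 3×micro: 2; S2 reads c2=9/2 → after 1×micro: 27/4 ⇒ (c0=2, c1=2, c2=27/4)
[Jacobi] macro 3: S0 reads c0=2 → after 2×micro: -2; S1 reads c0=2 → after 3×micro: 1; S2 reads c2=27/4 → after 1×micro: 81/8 ⇒ (c0=-2, c1=1, c2=81/8)
[Jacobi] macro 4: S0 reads c0=-2 → after 2×micro: 2; S1 reads c0=-2 → after 3×micro: 2; S2 reads c2=81/8 → after 1×micro: 243/16 ⇒ (c0=2, c1=2, c2=243/16)
[Jacobi] macro 5: S0 reads c0=2 → after 2×micro: -2; S1 reads c0=2 → after 3×micro: 1; S2 reads c2=243/16 → after 1×micro: 729/32 ⇒ (c0=-2, c1=1, c2=729/32)
[Jacobi] macro 6: S0 reads c0=-2 → after 2×micro: 2; S1 reads c0=-2 → after 3×micro: 2; S2 reads c2=729/32 → after 1×micro: 2187/64 ⇒ (c0=2, c1=2, c2=2187/64)
[Jacobi] macro 7: S0 reads c0=2 → after 2×micro: -2; S1 reads c0=2 → after 3×micro: 1; S2 reads c2=2187/64 → after 1×micro: 6561/128 ⇒ (c0=-2, c1=1, c2=6561/128)
[Jacobi] macro 8: S0 reads c0=-2 → after 2×micro: 2; S1 reads c0=-2 → after 3×micro: 2; S2 reads c2=6561/128 → after 1×micro: 19683/256 ⇒ (c0=2, c1=2, c2=19683/256)
[Gauss-Seidel] macro 1: S0 reads c0=3 → after 2×micro: 4; S1 reads c0=4 → after 3×micro: 2; S2 reads c2=3 → after 1×micro: 9/2 ⇒ (c0=4, c1=2, c2=9/2)
[Gauss-Seidel] macro 2: S0 reads c0=4 → after 2×micro: 2; S1 reads c0=2 → after 3×micro: 1; S2 reads c2=9/2 → after 1×micro: 27/4 ⇒ (c0=2, c1=1, c2=27/4)
[Gauss-Seidel] macro 3: S0 reads c0=2 → after 2×micro: -2; S1 reads c0=-2 → after 3×micro: 2; S2 reads c2=27/4 → after 1×micro: 81/8 ⇒ (c0=-2, c1=2, c2=81/8)
[Gauss-Seidel] macro 4: S0 reads c0=-2 → after 2×micro: 2; S1 reads c0=2 → after 3×micro: 1; S2 reads c2=81/8 → after 1×micro: 243/16 ⇒ (c0=2, c1=1, c2=243/16)
[Gauss-Seidel] macro 5: S0 reads c0=2 → after 2×micro: -2; S1 reads c0=-2 → after 3×micro: 2; S2 reads c2=243/16 → after 1×micro: 729/32 ⇒ (c0=-2, c1=2, c2=729/32)
[Gauss-Seidel] macro 6: S0 reads c0=-2 → after 2×micro: 2; S1 reads c0=2 → after 3×micro: 1; S2 reads c2=729/32 → after 1×micro: 2187/64 ⇒ (c0=2, c1=1, c2=2187/64)
[Gauss-Seidel] macro 7: S0 reads c0=2 → after 2×micro: -2; S1 reads c0=-2 → after 3×micro: 2; S2 reads c2=2187/64 → after 1×micro: 6561/128 ⇒ (c0=-2, c1=2, c2=6561/128)
[Gauss-Seidel] macro 8: S0 reads c0=-2 → after 2×micro: 2; S1 reads c0=2 → after 3×micro: 1; S2 reads c2=6561/128 → after 1×micro: 19683/256 ⇒ (c0=2, c1=1, c2=19683/256)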